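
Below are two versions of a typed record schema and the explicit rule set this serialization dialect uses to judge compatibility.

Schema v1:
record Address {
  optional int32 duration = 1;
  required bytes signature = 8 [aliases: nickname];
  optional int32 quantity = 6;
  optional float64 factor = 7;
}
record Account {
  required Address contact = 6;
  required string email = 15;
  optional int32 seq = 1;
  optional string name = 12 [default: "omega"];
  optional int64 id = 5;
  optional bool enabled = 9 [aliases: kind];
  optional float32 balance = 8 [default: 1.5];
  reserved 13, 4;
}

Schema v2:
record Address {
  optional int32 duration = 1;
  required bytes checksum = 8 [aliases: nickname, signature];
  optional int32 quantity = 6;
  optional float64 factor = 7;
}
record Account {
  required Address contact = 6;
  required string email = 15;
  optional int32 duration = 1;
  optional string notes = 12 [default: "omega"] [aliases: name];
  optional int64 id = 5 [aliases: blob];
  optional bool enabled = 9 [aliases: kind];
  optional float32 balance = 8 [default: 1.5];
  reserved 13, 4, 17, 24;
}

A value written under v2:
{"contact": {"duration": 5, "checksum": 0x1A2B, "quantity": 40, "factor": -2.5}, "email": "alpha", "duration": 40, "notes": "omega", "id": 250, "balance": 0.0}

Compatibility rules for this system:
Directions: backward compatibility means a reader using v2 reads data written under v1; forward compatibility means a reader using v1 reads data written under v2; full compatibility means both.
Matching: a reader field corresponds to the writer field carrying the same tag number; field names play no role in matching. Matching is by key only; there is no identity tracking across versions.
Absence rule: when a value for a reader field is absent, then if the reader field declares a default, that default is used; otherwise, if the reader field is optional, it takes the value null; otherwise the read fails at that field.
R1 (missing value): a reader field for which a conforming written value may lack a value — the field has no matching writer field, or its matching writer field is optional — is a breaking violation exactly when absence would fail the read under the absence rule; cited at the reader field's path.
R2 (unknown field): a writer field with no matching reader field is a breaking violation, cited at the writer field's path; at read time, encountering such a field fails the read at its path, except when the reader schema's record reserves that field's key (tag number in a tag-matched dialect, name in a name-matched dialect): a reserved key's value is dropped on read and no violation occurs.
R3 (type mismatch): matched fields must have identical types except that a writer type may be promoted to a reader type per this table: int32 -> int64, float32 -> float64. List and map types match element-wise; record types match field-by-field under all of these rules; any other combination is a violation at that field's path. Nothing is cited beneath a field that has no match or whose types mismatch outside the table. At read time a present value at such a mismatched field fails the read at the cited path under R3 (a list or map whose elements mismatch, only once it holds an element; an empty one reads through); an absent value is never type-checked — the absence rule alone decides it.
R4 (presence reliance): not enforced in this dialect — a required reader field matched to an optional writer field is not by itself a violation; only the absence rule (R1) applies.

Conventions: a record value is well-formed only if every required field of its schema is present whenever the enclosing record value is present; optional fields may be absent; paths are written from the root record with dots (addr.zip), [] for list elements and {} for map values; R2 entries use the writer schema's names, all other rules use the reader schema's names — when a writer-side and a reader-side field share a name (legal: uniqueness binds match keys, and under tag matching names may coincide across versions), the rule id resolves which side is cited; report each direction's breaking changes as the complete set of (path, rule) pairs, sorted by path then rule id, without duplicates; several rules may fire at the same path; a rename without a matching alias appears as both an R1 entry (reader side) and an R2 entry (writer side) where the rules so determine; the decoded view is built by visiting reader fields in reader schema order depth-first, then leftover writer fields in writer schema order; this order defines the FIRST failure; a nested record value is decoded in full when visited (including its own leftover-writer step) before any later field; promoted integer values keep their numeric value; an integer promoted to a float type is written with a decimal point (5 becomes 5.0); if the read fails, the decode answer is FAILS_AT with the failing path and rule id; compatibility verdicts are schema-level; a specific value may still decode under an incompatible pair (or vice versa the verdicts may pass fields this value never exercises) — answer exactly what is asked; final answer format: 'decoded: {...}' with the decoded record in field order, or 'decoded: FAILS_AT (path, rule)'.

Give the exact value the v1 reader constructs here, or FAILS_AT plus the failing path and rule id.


in Account below, arrows point writer -> reader
decode (reader v1):
  contact.duration := 5
  contact.signature := 0x1A2B (from writer checksum)
  contact.quantity := 40
  contact.factor := -2.5
  email := "alpha"
  seq := 40 (from writer duration)
  name := "omega" (from writer notes)
  id := 250
  enabled := null (absent, optional -> null)
  balance := 0.0
  => decoded: {"contact": {"duration": 5, "signature": 0x1A2B, "quantity": 40, "factor": -2.5}, "email": "alpha", "seq": 40, "name": "omega", "id": 250, "enabled": null, "balance": 0.0}
ruling out the remaining Account differences:
  renamed field seq to duration in record Account -> inert under this dialect — no rule fires on Account and the result does not move
  renamed field name to notes in record Account (alias name declared on the renamed field) -> inert under this dialect — no rule fires on Account and the result does not move
  renamed field signature to checksum in record Address (alias signature declared on the renamed field) -> inert under this dialect — no rule fires on Account and the result does not move

decoded: {"contact": {"duration": 5, "signature": 0x1A2B, "quantity": 40, "factor": -2.5}, "email": "alpha", "seq": 40, "name": "omega", "id": 250, "enabled": null, "balance": 0.0}


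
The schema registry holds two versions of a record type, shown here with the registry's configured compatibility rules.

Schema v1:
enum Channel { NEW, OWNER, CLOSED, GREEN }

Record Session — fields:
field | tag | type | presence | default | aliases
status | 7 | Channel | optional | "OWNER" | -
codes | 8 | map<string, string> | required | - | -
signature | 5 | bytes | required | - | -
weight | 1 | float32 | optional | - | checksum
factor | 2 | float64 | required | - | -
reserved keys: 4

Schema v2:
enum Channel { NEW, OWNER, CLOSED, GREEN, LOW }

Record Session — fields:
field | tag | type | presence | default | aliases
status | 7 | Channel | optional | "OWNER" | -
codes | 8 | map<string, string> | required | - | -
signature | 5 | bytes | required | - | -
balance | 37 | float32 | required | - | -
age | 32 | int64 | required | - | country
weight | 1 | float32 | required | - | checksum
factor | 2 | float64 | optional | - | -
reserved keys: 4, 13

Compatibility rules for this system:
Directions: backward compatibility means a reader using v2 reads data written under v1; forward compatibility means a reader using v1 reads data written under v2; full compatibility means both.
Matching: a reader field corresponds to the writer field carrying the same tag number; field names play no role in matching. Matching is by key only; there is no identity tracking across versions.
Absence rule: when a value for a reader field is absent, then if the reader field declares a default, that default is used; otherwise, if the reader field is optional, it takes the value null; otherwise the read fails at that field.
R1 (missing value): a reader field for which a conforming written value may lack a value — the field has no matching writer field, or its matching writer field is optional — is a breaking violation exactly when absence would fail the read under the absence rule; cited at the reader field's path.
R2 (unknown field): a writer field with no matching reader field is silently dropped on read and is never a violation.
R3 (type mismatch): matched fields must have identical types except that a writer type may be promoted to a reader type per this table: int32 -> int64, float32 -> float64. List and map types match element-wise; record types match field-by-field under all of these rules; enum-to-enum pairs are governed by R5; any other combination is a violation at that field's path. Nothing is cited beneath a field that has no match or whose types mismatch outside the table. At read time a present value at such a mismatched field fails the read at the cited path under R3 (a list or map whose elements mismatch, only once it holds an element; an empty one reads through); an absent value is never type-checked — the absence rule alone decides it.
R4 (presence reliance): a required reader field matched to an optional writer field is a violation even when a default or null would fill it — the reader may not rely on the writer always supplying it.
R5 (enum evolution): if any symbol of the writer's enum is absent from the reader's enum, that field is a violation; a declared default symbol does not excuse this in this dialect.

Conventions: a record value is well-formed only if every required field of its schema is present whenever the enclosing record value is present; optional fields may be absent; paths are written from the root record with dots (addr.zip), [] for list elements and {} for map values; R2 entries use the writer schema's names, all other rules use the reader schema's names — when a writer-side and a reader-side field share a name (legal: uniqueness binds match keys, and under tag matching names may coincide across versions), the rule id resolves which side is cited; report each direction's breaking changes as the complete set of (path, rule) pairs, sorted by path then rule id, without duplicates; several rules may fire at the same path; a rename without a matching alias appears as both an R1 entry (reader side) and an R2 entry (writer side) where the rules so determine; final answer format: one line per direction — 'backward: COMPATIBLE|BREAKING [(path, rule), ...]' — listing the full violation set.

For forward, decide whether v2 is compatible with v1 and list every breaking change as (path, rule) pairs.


forward: BREAKING [(factor, R1), (factor, R4), (status, R5)]

arrows below run writer -> reader for Session
forward pass over Session, reader schema v1, writer schema v2:
  status: Channel -> Channel, writer optional; from status
  codes: map<string, string> -> map<string, string>, writer required; from codes
  signature: bytes -> bytes, writer required; from signature
  weight: float32 -> float32, writer required; from weight
  factor: float64 -> float64, writer optional; from factor
  writer field balance has no reader counterpart
  writer field age has no reader counterpart
  R1 fires at factor
  R4 fires at factor
  R5 fires at status
  => forward verdict for Session: BREAKING, 3 violation(s)
remaining Session differences; none change what is asked:
  field weight in record Session: optional changed to required -> matters only for Session's backward compatibility — outside the asked direction
  added field age to record Session: required int64, tag 32 (in v2 it sits immediately before weight) -> matters only for Session's backward compatibility — outside the asked direction
  added field balance to record Session: required float32, tag 37 (in v2 it sits immediately before weight) -> matters only for Session's backward compatibility — outside the asked direction


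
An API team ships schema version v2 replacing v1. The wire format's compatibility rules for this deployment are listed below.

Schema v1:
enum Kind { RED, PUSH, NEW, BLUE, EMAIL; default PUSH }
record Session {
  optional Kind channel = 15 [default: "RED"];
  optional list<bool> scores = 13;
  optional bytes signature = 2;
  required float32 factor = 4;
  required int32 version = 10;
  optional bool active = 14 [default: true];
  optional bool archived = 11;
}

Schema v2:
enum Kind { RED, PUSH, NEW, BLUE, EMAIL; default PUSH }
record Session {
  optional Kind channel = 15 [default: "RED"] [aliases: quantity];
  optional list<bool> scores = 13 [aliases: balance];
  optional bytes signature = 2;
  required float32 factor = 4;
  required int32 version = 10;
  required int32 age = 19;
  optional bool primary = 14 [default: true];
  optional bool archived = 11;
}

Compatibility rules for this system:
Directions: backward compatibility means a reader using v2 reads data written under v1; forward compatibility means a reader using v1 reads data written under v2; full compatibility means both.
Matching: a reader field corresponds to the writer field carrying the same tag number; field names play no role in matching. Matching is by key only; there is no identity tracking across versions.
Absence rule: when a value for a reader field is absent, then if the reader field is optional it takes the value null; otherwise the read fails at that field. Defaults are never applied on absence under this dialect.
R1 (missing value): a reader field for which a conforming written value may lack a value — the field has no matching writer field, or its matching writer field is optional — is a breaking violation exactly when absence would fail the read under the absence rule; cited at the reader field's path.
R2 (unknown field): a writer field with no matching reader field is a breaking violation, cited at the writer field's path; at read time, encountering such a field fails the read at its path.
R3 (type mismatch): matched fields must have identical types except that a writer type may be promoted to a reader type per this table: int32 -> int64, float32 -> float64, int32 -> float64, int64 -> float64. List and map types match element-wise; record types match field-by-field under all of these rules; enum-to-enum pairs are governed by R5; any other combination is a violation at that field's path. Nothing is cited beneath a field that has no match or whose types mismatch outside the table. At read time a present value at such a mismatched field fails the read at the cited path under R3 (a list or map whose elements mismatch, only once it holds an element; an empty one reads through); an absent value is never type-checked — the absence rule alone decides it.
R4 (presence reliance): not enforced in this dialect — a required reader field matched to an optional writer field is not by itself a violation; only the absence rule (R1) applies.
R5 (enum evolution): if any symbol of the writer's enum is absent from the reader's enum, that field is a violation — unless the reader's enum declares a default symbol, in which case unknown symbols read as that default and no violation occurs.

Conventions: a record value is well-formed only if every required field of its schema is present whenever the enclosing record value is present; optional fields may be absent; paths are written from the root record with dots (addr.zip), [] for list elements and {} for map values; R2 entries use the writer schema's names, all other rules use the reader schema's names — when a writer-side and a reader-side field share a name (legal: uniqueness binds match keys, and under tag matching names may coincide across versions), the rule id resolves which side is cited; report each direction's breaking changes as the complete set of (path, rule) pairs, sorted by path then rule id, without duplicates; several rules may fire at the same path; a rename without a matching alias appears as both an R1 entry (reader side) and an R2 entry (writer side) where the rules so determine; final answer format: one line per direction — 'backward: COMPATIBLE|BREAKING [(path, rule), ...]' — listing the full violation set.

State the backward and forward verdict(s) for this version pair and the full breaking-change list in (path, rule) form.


backward: BREAKING [(age, R1)]; forward: BREAKING [(age, R2)]

each type pair in Session: writer, then reader
backward for Session (reader v2, writer v1):
  channel: Kind -> Kind, writer optional; from channel
  scores: list<bool> -> list<bool>, writer optional; from scores
  signature: bytes -> bytes, writer optional; from signature
  factor: float32 -> float32, writer required; from factor
  version: int32 -> int32, writer required; from version
  age has no writer counterpart
  primary: bool -> bool, writer optional; from active
  archived: bool -> bool, writer optional; from archived
  violation R1 at age
  => backward verdict for Session: BREAKING, 1 violation(s)
forward for Session (reader v1, writer v2):
  channel: Kind -> Kind, writer optional; from channel
  scores: list<bool> -> list<bool>, writer optional; from scores
  signature: bytes -> bytes, writer optional; from signature
  factor: float32 -> float32, writer required; from factor
  version: int32 -> int32, writer required; from version
  active: bool -> bool, writer optional; from primary
  archived: bool -> bool, writer optional; from archived
  writer field age has no reader counterpart
  violation R2 at age
  => forward verdict for Session: BREAKING, 1 violation(s)


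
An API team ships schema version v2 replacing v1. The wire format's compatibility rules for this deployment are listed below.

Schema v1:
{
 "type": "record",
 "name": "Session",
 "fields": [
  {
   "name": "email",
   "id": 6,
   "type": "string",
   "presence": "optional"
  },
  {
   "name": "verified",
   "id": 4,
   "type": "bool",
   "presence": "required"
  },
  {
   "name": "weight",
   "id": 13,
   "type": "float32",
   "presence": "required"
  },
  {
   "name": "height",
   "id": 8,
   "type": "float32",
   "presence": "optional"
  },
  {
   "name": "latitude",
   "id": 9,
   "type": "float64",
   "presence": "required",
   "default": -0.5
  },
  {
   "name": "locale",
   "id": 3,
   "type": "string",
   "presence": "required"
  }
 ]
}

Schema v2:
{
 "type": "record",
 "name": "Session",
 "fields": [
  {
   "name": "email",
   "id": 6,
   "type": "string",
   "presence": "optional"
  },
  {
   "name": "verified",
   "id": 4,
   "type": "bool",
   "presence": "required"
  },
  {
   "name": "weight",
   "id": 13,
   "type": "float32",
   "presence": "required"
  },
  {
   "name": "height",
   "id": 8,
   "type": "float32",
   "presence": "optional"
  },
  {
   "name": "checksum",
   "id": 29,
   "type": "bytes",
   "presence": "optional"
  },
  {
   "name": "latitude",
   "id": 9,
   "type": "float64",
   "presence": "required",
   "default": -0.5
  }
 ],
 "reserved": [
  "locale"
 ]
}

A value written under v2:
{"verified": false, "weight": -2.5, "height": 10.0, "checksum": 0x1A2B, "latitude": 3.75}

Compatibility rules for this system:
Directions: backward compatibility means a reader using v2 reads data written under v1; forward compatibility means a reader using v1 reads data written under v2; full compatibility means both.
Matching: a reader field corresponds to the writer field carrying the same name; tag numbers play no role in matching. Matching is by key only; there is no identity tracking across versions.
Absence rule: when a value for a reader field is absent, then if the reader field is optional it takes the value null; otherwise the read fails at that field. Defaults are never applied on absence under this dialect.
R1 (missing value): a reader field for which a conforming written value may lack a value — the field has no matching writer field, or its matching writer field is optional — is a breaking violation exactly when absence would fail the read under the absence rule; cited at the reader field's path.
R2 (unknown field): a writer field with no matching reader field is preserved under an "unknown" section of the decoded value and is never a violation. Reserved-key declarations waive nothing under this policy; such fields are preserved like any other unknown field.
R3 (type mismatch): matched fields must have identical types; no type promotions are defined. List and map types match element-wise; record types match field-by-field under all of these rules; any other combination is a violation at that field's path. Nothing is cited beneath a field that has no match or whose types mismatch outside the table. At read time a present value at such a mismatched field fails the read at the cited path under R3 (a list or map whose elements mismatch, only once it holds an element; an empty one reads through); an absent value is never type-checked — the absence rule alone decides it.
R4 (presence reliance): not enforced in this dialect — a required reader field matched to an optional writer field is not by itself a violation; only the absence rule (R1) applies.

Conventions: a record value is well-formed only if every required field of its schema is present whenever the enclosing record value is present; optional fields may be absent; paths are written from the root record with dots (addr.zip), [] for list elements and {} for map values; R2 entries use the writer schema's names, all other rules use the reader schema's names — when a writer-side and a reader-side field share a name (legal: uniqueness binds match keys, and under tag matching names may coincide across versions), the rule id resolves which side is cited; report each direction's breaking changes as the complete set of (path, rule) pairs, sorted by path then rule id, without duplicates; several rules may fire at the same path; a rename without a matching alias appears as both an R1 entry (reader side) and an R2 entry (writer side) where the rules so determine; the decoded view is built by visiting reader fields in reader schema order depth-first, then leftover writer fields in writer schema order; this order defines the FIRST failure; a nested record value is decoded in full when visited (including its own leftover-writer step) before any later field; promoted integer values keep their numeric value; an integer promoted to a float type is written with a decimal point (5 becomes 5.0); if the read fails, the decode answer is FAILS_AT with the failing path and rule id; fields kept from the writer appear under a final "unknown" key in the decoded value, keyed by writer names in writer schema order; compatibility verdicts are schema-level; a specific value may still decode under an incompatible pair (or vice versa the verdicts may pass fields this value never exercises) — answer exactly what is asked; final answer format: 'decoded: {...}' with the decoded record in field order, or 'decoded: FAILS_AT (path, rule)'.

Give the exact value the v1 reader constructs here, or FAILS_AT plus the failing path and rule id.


arrows below run writer -> reader for Session
decode walk for Session under reader schema v1:
  email := null (missing; optional => null)
  verified := false
  weight := -2.5
  height := 10.0
  latitude := 3.75
  read fails at locale under R1 (no fill)
  => FAILS_AT (locale, R1)
the other Session changes do not affect what is asked:
  added field checksum to record Session: optional bytes, tag 29 (in v2 it sits immediately before latitude) -> inert under this dialect — no rule fires on Session and the result does not move

decoded: FAILS_AT (locale, R1)


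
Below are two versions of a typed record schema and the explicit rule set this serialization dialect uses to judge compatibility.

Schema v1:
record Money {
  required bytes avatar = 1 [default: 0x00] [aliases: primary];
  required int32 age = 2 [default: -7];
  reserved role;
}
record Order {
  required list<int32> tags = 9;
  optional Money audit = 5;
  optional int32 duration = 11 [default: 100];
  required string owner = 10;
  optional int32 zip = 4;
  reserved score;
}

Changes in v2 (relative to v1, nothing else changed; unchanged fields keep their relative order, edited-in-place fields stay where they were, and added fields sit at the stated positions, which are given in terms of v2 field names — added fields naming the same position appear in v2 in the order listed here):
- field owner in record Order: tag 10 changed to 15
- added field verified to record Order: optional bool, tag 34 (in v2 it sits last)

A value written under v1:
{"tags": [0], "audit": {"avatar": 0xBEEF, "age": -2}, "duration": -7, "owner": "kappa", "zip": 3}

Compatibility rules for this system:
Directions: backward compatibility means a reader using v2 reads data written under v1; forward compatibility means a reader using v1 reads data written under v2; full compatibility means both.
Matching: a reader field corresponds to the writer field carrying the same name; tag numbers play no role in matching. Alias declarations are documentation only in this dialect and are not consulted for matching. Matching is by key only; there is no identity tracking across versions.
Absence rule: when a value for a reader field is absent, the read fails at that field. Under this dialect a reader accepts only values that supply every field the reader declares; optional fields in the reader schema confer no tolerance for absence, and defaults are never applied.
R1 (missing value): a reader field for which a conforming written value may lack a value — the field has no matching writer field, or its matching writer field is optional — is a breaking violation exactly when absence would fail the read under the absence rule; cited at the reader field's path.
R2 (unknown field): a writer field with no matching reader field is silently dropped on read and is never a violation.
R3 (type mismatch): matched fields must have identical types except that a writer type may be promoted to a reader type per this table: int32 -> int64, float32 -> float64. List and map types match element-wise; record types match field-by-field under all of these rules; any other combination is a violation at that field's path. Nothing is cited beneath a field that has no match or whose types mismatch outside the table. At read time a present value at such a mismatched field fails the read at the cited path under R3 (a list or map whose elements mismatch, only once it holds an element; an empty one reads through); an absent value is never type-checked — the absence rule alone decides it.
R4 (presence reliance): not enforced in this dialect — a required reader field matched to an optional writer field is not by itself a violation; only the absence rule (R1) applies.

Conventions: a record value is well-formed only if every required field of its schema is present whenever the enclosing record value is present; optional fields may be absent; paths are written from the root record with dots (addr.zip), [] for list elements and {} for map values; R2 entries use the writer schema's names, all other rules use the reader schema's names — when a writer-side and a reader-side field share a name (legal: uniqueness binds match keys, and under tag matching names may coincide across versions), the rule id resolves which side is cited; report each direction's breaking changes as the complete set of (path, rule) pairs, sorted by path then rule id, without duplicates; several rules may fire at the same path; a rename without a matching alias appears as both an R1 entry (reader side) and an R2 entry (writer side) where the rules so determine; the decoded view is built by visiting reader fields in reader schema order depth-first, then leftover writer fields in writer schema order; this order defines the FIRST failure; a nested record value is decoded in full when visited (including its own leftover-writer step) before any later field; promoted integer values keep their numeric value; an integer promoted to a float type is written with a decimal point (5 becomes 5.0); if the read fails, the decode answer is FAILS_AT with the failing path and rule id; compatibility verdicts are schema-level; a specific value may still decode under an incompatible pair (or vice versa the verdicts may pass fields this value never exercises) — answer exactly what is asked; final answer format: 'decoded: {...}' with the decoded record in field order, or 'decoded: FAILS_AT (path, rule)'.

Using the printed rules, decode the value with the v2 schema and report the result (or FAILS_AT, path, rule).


decoded: FAILS_AT (verified, R1)

arrows below run writer -> reader for Order
decode walk for Order under reader schema v2:
  tags := [0]
  audit.avatar := 0xBEEF
  audit.age := -2
  duration := -7
  owner := "kappa"
  zip := 3
  read fails at verified under R1 (no fill)
  => FAILS_AT (verified, R1)
diffs on Order not affecting the asked answer:
  field owner in record Order: tag 10 changed to 15 -> inert under this dialect — no rule fires on Order and the result does not move


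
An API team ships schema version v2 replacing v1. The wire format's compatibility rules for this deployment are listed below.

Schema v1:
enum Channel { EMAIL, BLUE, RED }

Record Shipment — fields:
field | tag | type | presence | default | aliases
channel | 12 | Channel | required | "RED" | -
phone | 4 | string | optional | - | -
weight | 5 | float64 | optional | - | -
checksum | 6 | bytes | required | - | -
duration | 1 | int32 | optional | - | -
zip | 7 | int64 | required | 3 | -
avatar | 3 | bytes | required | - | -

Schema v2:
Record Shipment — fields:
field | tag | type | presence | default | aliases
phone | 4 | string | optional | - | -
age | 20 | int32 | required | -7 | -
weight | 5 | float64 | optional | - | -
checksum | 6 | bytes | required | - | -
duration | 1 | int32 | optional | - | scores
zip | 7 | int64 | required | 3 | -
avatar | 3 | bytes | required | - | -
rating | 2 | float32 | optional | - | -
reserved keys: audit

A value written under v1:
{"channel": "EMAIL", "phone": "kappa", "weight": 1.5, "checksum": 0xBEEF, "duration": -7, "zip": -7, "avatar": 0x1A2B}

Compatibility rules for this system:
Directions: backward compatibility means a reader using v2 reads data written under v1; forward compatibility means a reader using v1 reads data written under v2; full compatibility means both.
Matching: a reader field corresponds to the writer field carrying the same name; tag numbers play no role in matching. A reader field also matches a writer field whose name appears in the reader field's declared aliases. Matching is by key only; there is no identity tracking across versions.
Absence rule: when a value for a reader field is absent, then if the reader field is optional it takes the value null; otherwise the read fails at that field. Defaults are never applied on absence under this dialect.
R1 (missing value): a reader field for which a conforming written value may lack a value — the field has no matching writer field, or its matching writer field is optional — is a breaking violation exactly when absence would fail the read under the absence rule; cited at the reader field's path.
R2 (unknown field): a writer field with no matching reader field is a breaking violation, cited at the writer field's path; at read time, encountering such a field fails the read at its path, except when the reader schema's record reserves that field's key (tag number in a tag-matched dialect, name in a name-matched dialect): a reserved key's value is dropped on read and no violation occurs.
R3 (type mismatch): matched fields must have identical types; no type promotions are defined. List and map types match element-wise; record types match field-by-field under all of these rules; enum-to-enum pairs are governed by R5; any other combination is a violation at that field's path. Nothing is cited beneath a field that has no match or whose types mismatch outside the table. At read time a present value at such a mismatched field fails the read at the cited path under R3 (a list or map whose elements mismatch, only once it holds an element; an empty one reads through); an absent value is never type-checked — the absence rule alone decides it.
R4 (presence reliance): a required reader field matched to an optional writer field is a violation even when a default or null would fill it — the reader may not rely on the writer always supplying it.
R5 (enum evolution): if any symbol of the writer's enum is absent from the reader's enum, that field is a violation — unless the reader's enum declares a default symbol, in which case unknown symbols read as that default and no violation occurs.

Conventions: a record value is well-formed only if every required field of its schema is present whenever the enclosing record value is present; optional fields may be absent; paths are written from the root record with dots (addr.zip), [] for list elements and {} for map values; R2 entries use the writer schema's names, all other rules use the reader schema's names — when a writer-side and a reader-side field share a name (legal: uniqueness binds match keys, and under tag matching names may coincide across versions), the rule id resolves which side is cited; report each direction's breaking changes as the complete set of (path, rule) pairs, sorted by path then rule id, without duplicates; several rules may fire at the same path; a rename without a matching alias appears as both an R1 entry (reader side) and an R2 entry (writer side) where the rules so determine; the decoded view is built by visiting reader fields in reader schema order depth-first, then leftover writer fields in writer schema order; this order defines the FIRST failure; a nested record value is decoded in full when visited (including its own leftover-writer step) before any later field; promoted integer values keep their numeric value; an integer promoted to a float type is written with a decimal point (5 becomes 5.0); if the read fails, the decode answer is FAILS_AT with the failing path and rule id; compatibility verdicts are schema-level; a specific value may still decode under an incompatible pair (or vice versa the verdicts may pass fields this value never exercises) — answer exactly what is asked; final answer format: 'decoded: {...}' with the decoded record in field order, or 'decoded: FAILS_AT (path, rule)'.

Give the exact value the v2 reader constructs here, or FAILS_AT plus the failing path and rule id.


each type pair in Shipment: writer, then reader
decode (reader v2):
  phone := "kappa"
  read fails at age under R1 (no fill)
  => FAILS_AT (age, R1)
checking off the Shipment differences that do not matter here:
  removed field channel from record Shipment -> affects the rule determinations only; this particular Shipment value decodes identically
  added field rating to record Shipment: optional float32, tag 2 (in v2 it sits last) -> affects the rule determinations only; this particular Shipment value decodes identically

decoded: FAILS_AT (age, R1)


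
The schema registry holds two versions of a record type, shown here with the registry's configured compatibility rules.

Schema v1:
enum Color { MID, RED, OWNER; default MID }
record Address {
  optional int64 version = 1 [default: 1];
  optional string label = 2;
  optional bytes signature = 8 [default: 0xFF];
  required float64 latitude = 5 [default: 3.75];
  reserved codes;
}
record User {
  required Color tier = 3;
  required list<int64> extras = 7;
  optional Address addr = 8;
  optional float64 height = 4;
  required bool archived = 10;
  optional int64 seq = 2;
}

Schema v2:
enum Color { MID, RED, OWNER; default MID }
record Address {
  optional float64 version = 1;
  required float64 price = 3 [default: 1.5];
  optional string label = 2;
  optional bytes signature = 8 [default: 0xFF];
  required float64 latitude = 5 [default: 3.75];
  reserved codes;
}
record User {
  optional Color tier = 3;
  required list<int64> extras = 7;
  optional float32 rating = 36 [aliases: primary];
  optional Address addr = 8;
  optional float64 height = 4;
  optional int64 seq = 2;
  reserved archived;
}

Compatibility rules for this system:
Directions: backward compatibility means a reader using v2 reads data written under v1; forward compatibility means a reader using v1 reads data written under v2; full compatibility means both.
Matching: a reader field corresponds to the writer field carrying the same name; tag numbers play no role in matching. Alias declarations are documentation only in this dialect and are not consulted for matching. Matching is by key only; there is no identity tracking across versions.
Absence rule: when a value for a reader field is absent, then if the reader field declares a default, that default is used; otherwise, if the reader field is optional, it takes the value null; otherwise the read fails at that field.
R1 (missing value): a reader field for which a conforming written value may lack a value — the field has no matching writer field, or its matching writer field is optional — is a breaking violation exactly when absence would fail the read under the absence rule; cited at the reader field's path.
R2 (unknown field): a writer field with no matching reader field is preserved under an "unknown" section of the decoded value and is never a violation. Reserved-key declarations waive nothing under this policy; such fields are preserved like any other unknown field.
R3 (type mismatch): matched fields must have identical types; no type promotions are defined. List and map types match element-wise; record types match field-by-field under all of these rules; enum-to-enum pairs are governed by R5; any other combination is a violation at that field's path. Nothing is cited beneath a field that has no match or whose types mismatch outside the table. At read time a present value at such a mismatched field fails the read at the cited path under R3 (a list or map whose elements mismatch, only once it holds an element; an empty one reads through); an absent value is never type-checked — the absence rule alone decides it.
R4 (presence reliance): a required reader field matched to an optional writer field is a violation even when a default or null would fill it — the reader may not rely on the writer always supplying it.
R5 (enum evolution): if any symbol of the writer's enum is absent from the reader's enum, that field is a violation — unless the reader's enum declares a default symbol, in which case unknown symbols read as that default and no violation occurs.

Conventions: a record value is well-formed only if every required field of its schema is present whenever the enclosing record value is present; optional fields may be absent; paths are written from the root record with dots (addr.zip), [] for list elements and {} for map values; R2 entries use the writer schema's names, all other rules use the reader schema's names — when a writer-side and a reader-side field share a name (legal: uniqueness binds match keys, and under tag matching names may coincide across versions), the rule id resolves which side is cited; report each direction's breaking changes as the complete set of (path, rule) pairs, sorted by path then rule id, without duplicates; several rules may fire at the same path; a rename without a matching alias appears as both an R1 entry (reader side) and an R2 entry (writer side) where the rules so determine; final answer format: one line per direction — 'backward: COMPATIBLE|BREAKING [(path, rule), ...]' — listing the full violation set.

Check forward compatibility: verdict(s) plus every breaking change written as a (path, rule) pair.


forward: BREAKING [(addr.version, R3), (archived, R1), (tier, R1), (tier, R4)]

arrows below run writer -> reader for User
checking forward for User: reader v1 against writer v2:
  Color -> Color, writer optional: tier aligns to tier
  list<int64> -> list<int64>, writer required: extras aligns to extras
  Address -> Address, writer optional: addr aligns to addr
  float64 -> float64, writer optional: height aligns to height
  archived: no writer match
  int64 -> int64, writer optional: seq aligns to seq
  rating (writer side), unknown to reader
  float64 -> int64, writer optional: addr.version aligns to addr.version
  string -> string, writer optional: addr.label aligns to addr.label
  bytes -> bytes, writer optional: addr.signature aligns to addr.signature
  float64 -> float64, writer required: addr.latitude aligns to addr.latitude
  addr.price (writer side), unknown to reader
  R3 fires at addr.version
  R1 fires at archived
  R1 fires at tier
  R4 fires at tier
  forward on User therefore BREAKING (4)
checking off the User differences that do not matter here:
  added field price to record Address: required float64, tag 3, default 1.5 (in v2 it sits immediately before label) -> triggers nothing under User's printed rules — same verdict
  added field rating to record User: optional float32, tag 36 (in v2 it sits immediately before addr) -> triggers nothing under User's printed rules — same verdict
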